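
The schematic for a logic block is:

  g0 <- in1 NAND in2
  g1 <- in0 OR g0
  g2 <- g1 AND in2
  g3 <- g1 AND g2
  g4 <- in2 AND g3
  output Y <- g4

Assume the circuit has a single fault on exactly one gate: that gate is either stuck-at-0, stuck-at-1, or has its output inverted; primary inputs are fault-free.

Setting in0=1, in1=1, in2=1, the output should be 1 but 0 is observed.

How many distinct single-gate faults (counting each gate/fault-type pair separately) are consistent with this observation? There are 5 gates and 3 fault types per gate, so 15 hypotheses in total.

Fault-free: g0=0, g1=1, g2=1, g3=1, g4=1 → 1. Observed 0.
  g0: none of the 3 fault types match ✗
  g1: stuck-at-0, inverted output ✓; others ✗
  g2: stuck-at-0, inverted output ✓; others ✗
  g3: stuck-at-0, inverted output ✓; others ✗
  g4: stuck-at-0, inverted output ✓; others ✗
Consistent faults: {g1 stuck-at-0, g1 inverted output, g2 stuck-at-0, g2 inverted output, g3 stuck-at-0, g3 inverted output, g4 stuck-at-0, g4 inverted output} — 8 in all.

8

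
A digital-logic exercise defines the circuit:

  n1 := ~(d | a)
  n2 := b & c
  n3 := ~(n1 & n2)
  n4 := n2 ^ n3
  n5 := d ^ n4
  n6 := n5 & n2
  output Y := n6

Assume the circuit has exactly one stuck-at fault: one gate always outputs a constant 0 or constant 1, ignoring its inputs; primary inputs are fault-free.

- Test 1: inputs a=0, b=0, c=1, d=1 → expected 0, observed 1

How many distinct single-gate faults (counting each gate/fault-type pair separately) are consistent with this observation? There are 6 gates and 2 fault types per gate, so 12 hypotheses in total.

2

Fault-free: n1=0, n2=0, n3=1, n4=1, n5=0, n6=0 → 0. Observed 1.
  n1 stuck-at-0: output 0 ✗
  n1 stuck-at-1: output 0 ✗
  n2 stuck-at-0: output 0 ✗
  n2 stuck-at-1: output 1 ✓
  n3 stuck-at-0: output 0 ✗
  n3 stuck-at-1: output 0 ✗
  n4 stuck-at-0: output 0 ✗
  n4 stuck-at-1: output 0 ✗
  n5 stuck-at-0: output 0 ✗
  n5 stuck-at-1: output 0 ✗
  n6 stuck-at-0: output 0 ✗
  n6 stuck-at-1: output 1 ✓
Consistent faults: {n2 stuck-at-1, n6 stuck-at-1} — 2 in all.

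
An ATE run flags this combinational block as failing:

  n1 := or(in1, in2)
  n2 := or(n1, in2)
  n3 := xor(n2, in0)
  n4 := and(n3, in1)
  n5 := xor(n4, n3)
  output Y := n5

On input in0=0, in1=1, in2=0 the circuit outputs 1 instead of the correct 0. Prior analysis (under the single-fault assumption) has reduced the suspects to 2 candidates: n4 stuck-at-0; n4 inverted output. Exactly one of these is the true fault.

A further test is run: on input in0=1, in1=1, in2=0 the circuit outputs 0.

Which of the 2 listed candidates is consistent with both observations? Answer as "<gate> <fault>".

Evaluate each candidate on input in0=1, in1=1, in2=0:
  n4 stuck-at-0: n1=1, n2=1, n3=0, n4=0 [stuck-at-0], n5=0 → 0 — matches
  n4 inverted output: n1=1, n2=1, n3=0, n4=1 [inverted output], n5=1 → 1 — eliminated
Only n4 stuck-at-0 reproduces the observed 0.

n4 stuck-at-0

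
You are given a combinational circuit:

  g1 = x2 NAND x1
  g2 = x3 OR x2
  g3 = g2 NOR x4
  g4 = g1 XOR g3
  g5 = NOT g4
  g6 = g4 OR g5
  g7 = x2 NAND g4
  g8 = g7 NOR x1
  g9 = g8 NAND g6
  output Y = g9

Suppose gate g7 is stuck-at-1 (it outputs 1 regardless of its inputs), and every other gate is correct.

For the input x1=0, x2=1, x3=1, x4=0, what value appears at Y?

1

Propagate with g7 forced: g1=1, g2=1, g3=0, g4=1, g5=0, g6=1, g7=1 [stuck-at-1], g8=0, g9=1.
So Y = 1. (Without the fault it would be 0.)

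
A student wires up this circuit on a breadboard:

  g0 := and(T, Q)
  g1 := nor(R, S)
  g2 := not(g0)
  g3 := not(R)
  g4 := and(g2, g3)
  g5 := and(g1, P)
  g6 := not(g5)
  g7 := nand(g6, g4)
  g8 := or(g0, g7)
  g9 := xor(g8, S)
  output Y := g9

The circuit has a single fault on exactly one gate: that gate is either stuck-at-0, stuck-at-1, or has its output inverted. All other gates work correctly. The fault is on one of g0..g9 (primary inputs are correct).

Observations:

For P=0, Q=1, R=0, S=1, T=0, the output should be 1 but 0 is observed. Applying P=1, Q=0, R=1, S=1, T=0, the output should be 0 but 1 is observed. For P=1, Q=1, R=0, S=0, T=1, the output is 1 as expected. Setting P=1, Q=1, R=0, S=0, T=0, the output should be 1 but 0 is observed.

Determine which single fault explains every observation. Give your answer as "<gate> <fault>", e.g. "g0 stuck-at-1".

g7 inverted output

Fault-free values for test 1 (P=0, Q=1, R=0, S=1, T=0): g0=0, g1=0, g2=1, g3=1, g4=1, g5=0, g6=1, g7=0, g8=0, g9=1, giving Y=1. Observed 0.
Test 1: faults giving observed 0 are {g0 stuck-at-1, g0 inverted output, g2 stuck-at-0, g2 inverted output, g3 stuck-at-0, g3 inverted output, g4 stuck-at-0, g4 inverted output, g5 stuck-at-1, g5 inverted output, g6 stuck-at-0, g6 inverted output, g7 stuck-at-1, g7 inverted output, g8 stuck-at-1, g8 inverted output, g9 stuck-at-0, g9 inverted output}.
Test 2 (P=1, Q=0, R=1, S=1, T=0): fault-free g0=0, g1=0, g2=1, g3=0, g4=0, g5=0, g6=1, g7=1, g8=1, g9=0 → 0; observed 1. Eliminates g0 stuck-at-1, g0 inverted output, g2 stuck-at-0, g2 inverted output, g3 stuck-at-0, g4 stuck-at-0, g5 stuck-at-1, g5 inverted output, g6 stuck-at-0, g6 inverted output, g7 stuck-at-1, g8 stuck-at-1, g9 stuck-at-0.
Test 3 (P=1, Q=1, R=0, S=0, T=1): fault-free g0=1, g1=1, g2=0, g3=1, g4=0, g5=1, g6=0, g7=1, g8=1, g9=1 → 1; observed 1. Eliminates g8 inverted output, g9 inverted output.
Test 4 (P=1, Q=1, R=0, S=0, T=0): fault-free g0=0, g1=1, g2=1, g3=1, g4=1, g5=1, g6=0, g7=1, g8=1, g9=1 → 1; observed 0. Eliminates g3 inverted output, g4 inverted output.
Only g7 inverted output is consistent with every test.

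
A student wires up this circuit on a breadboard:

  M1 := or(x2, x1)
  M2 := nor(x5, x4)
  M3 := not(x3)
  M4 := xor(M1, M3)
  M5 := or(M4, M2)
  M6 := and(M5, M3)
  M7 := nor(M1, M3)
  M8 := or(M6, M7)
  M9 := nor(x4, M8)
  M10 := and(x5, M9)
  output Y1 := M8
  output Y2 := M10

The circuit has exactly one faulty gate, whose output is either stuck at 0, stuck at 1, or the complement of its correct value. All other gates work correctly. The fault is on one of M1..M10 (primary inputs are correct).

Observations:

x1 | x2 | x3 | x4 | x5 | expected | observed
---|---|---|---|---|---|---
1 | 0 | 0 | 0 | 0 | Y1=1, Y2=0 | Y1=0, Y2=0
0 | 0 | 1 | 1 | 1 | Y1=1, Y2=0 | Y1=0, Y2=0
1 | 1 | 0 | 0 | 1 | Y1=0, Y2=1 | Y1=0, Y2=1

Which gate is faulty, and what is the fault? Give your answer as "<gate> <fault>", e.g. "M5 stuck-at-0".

Fault-free values for test 1 (x1=1, x2=0, x3=0, x4=0, x5=0): M1=1, M2=1, M3=1, M4=0, M5=1, M6=1, M7=0, M8=1, M9=0, M10=0, giving Y1=1, Y2=0. Observed Y1=0, Y2=0.
Test 1: faults giving observed Y1=0, Y2=0 are {M2 stuck-at-0, M2 inverted output, M3 stuck-at-0, M3 inverted output, M5 stuck-at-0, M5 inverted output, M6 stuck-at-0, M6 inverted output, M8 stuck-at-0, M8 inverted output}.
Test 2 (x1=0, x2=0, x3=1, x4=1, x5=1): fault-free M1=0, M2=0, M3=0, M4=0, M5=0, M6=0, M7=1, M8=1, M9=0, M10=0 → Y1=1, Y2=0; observed Y1=0, Y2=0. Eliminates M2 stuck-at-0, M2 inverted output, M3 stuck-at-0, M3 inverted output, M5 stuck-at-0, M5 inverted output, M6 stuck-at-0, M6 inverted output.
Test 3 (x1=1, x2=1, x3=0, x4=0, x5=1): fault-free M1=1, M2=0, M3=1, M4=0, M5=0, M6=0, M7=0, M8=0, M9=1, M10=1 → Y1=0, Y2=1; observed Y1=0, Y2=1. Eliminates M8 inverted output.
Only M8 stuck-at-0 is consistent with every test.

M8 stuck-at-0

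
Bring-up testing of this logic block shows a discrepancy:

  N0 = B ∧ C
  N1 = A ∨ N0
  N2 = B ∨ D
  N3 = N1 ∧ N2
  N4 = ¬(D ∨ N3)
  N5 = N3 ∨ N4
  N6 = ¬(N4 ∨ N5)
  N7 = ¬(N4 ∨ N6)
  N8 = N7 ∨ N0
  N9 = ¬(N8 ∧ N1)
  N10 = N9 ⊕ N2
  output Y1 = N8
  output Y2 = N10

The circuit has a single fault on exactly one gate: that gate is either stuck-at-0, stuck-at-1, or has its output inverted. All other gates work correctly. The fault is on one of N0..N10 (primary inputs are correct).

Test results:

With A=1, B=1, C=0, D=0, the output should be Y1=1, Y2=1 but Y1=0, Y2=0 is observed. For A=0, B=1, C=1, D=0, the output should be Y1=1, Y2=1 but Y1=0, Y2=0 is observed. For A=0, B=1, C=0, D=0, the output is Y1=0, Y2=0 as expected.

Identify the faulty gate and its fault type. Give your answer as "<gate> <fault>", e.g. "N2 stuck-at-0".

N8 stuck-at-0

Fault-free values for test 1 (A=1, B=1, C=0, D=0): N0=0, N1=1, N2=1, N3=1, N4=0, N5=1, N6=0, N7=1, N8=1, N9=0, N10=1, giving Y1=1, Y2=1. Observed Y1=0, Y2=0.
Test 1: faults giving observed Y1=0, Y2=0 are {N1 stuck-at-0, N1 inverted output, N3 stuck-at-0, N3 inverted output, N4 stuck-at-1, N4 inverted output, N5 stuck-at-0, N5 inverted output, N6 stuck-at-1, N6 inverted output, N7 stuck-at-0, N7 inverted output, N8 stuck-at-0, N8 inverted output}.
Test 2 (A=0, B=1, C=1, D=0): fault-free N0=1, N1=1, N2=1, N3=1, N4=0, N5=1, N6=0, N7=1, N8=1, N9=0, N10=1 → Y1=1, Y2=1; observed Y1=0, Y2=0. Eliminates N1 stuck-at-0, N1 inverted output, N3 stuck-at-0, N3 inverted output, N4 stuck-at-1, N4 inverted output, N5 stuck-at-0, N5 inverted output, N6 stuck-at-1, N6 inverted output, N7 stuck-at-0, N7 inverted output.
Test 3 (A=0, B=1, C=0, D=0): fault-free N0=0, N1=0, N2=1, N3=0, N4=1, N5=1, N6=0, N7=0, N8=0, N9=1, N10=0 → Y1=0, Y2=0; observed Y1=0, Y2=0. Eliminates N8 inverted output.
Only N8 stuck-at-0 is consistent with every test.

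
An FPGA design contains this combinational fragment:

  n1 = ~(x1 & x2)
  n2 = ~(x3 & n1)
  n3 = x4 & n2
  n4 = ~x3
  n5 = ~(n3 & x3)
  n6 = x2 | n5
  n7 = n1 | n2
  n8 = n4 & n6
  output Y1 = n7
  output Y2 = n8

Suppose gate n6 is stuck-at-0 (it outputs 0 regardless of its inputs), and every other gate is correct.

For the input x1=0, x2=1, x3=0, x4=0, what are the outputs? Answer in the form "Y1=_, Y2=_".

Y1=1, Y2=0

Propagate with n6 forced: n1=1, n2=1, n3=0, n4=1, n5=1, n6=0 [stuck-at-0], n7=1, n8=0.
So the outputs are Y1=1, Y2=0. (Without the fault they would be Y1=1, Y2=1.)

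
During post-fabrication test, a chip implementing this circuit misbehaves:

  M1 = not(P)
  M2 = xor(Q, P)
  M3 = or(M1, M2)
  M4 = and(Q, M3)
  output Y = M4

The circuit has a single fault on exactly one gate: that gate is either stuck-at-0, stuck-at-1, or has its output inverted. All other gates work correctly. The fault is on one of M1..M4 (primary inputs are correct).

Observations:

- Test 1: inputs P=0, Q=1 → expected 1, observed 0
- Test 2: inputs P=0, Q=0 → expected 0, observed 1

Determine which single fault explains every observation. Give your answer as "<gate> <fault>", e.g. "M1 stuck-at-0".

Fault-free values for test 1 (P=0, Q=1): M1=1, M2=1, M3=1, M4=1, giving Y=1. Observed 0.
Test 1: faults giving observed 0 are {M3 stuck-at-0, M3 inverted output, M4 stuck-at-0, M4 inverted output}.
Test 2 (P=0, Q=0): fault-free M1=1, M2=0, M3=1, M4=0 → 0; observed 1. Eliminates M3 stuck-at-0, M3 inverted output, M4 stuck-at-0.
Only M4 inverted output is consistent with every test.

M4 inverted output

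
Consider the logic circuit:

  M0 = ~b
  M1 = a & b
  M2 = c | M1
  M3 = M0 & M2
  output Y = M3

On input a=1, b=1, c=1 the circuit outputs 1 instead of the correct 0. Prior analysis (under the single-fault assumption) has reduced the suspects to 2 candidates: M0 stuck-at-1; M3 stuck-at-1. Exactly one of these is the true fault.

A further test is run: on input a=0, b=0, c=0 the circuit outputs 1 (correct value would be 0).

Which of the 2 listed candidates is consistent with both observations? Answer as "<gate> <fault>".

Evaluate each candidate on input a=0, b=0, c=0:
  M0 stuck-at-1: M0=1 [stuck-at-1], M1=0, M2=0, M3=0 → 0 — eliminated
  M3 stuck-at-1: M0=1, M1=0, M2=0, M3=1 [stuck-at-1] → 1 — matches
Only M3 stuck-at-1 reproduces the observed 1.

M3 stuck-at-1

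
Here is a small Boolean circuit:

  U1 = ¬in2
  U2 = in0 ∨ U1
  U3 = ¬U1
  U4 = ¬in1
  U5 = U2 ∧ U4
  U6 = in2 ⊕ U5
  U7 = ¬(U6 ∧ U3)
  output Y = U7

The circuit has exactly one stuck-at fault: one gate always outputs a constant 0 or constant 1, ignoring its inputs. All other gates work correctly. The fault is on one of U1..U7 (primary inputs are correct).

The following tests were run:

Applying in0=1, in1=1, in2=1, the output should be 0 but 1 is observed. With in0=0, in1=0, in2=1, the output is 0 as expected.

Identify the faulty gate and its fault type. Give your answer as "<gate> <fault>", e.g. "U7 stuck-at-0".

U4 stuck-at-1

Fault-free values for test 1 (in0=1, in1=1, in2=1): U1=0, U2=1, U3=1, U4=0, U5=0, U6=1, U7=0, giving Y=0. Observed 1.
Test 1: faults giving observed 1 are {U1 stuck-at-1, U3 stuck-at-0, U4 stuck-at-1, U5 stuck-at-1, U6 stuck-at-0, U7 stuck-at-1}.
Test 2 (in0=0, in1=0, in2=1): fault-free U1=0, U2=0, U3=1, U4=1, U5=0, U6=1, U7=0 → 0; observed 0. Eliminates U1 stuck-at-1, U3 stuck-at-0, U5 stuck-at-1, U6 stuck-at-0, U7 stuck-at-1.
Only U4 stuck-at-1 is consistent with every test.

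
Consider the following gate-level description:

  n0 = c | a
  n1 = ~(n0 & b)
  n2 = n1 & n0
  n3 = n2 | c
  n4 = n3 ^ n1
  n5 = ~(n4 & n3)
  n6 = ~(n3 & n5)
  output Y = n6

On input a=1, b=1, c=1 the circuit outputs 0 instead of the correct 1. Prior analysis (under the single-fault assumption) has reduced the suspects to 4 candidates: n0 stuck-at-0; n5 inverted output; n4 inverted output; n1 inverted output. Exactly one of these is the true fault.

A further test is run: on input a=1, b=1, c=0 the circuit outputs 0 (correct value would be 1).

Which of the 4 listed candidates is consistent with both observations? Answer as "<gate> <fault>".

n1 inverted output

Evaluate each candidate on input a=1, b=1, c=0:
  n0 stuck-at-0: n0=0 [stuck-at-0], n1=1, n2=0, n3=0, n4=1, n5=1, n6=1 → 1 — eliminated
  n5 inverted output: n0=1, n1=0, n2=0, n3=0, n4=0, n5=0 [inverted output], n6=1 → 1 — eliminated
  n4 inverted output: n0=1, n1=0, n2=0, n3=0, n4=1 [inverted output], n5=1, n6=1 → 1 — eliminated
  n1 inverted output: n0=1, n1=1 [inverted output], n2=1, n3=1, n4=0, n5=1, n6=0 → 0 — matches
Only n1 inverted output reproduces the observed 0.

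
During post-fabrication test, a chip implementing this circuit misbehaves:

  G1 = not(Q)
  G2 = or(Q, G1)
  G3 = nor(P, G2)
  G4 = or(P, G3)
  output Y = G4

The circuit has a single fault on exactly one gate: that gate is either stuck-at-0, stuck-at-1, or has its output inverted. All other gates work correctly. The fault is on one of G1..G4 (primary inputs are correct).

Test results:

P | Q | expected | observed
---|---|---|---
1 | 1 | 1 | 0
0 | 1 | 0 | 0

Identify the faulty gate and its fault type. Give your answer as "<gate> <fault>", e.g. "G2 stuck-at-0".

Fault-free values for test 1 (P=1, Q=1): G1=0, G2=1, G3=0, G4=1, giving Y=1. Observed 0.
Test 1: faults giving observed 0 are {G4 stuck-at-0, G4 inverted output}.
Test 2 (P=0, Q=1): fault-free G1=0, G2=1, G3=0, G4=0 → 0; observed 0. Eliminates G4 inverted output.
Only G4 stuck-at-0 is consistent with every test.

G4 stuck-at-0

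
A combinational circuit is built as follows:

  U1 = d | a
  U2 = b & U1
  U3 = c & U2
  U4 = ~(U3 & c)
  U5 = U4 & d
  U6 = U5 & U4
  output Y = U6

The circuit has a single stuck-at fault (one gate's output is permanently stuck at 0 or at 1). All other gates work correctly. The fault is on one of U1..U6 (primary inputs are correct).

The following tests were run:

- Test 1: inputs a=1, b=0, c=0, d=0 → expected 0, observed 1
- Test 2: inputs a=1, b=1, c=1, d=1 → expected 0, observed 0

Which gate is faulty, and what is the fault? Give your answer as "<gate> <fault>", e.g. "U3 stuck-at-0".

U5 stuck-at-1

Fault-free values for test 1 (a=1, b=0, c=0, d=0): U1=1, U2=0, U3=0, U4=1, U5=0, U6=0, giving Y=0. Observed 1.
Test 1: faults giving observed 1 are {U5 stuck-at-1, U6 stuck-at-1}.
Test 2 (a=1, b=1, c=1, d=1): fault-free U1=1, U2=1, U3=1, U4=0, U5=0, U6=0 → 0; observed 0. Eliminates U6 stuck-at-1.
Only U5 stuck-at-1 is consistent with every test.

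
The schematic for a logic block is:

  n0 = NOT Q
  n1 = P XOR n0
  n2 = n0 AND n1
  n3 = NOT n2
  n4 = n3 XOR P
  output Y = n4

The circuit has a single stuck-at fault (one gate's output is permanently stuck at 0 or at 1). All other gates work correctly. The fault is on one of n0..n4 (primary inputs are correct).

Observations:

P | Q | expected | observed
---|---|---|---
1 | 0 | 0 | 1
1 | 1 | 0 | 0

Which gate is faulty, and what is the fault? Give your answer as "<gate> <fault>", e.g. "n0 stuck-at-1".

n1 stuck-at-1

Fault-free values for test 1 (P=1, Q=0): n0=1, n1=0, n2=0, n3=1, n4=0, giving Y=0. Observed 1.
Test 1: faults giving observed 1 are {n1 stuck-at-1, n2 stuck-at-1, n3 stuck-at-0, n4 stuck-at-1}.
Test 2 (P=1, Q=1): fault-free n0=0, n1=1, n2=0, n3=1, n4=0 → 0; observed 0. Eliminates n2 stuck-at-1, n3 stuck-at-0, n4 stuck-at-1.
Only n1 stuck-at-1 is consistent with every test.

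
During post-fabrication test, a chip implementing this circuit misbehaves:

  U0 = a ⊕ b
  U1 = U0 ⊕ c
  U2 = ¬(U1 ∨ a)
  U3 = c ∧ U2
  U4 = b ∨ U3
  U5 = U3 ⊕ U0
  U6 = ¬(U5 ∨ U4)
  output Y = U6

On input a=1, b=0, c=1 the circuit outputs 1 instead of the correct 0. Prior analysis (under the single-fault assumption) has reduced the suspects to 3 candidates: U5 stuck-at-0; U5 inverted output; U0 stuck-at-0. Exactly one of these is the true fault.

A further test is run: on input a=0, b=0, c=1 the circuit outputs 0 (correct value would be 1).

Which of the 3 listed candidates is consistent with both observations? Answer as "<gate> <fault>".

U5 inverted output

Evaluate each candidate on input a=0, b=0, c=1:
  U5 stuck-at-0: U0=0, U1=1, U2=0, U3=0, U4=0, U5=0 [stuck-at-0], U6=1 → 1 — eliminated
  U5 inverted output: U0=0, U1=1, U2=0, U3=0, U4=0, U5=1 [inverted output], U6=0 → 0 — matches
  U0 stuck-at-0: U0=0 [stuck-at-0], U1=1, U2=0, U3=0, U4=0, U5=0, U6=1 → 1 — eliminated
Only U5 inverted output reproduces the observed 0.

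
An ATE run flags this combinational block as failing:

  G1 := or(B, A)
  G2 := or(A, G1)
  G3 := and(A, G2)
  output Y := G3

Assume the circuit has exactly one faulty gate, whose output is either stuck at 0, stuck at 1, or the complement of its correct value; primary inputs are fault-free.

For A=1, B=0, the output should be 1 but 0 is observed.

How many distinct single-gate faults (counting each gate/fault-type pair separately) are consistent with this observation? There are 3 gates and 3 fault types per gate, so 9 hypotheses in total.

4

Fault-free: G1=1, G2=1, G3=1 → 1. Observed 0.
  G1 stuck-at-0: output 1 ✗
  G1 stuck-at-1: output 1 ✗
  G1 inverted output: output 1 ✗
  G2 stuck-at-0: output 0 ✓
  G2 stuck-at-1: output 1 ✗
  G2 inverted output: output 0 ✓
  G3 stuck-at-0: output 0 ✓
  G3 stuck-at-1: output 1 ✗
  G3 inverted output: output 0 ✓
Consistent faults: {G2 stuck-at-0, G2 inverted output, G3 stuck-at-0, G3 inverted output} — 4 in all.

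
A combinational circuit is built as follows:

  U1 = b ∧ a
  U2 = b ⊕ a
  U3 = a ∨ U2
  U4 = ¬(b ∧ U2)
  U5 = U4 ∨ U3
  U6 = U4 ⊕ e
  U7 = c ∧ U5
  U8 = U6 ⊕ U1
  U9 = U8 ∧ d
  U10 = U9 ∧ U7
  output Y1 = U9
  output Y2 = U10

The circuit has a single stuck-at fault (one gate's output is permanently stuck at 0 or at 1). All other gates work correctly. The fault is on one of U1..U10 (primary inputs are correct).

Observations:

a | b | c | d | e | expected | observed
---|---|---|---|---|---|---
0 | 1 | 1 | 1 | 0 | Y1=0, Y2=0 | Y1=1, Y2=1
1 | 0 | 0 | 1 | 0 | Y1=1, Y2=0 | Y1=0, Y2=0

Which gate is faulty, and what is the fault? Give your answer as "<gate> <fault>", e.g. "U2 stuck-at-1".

Fault-free values for test 1 (a=0, b=1, c=1, d=1, e=0): U1=0, U2=1, U3=1, U4=0, U5=1, U6=0, U7=1, U8=0, U9=0, U10=0, giving Y1=0, Y2=0. Observed Y1=1, Y2=1.
Test 1: faults giving observed Y1=1, Y2=1 are {U1 stuck-at-1, U2 stuck-at-0, U4 stuck-at-1, U6 stuck-at-1, U8 stuck-at-1, U9 stuck-at-1}.
Test 2 (a=1, b=0, c=0, d=1, e=0): fault-free U1=0, U2=1, U3=1, U4=1, U5=1, U6=1, U7=0, U8=1, U9=1, U10=0 → Y1=1, Y2=0; observed Y1=0, Y2=0. Eliminates U2 stuck-at-0, U4 stuck-at-1, U6 stuck-at-1, U8 stuck-at-1, U9 stuck-at-1.
Only U1 stuck-at-1 is consistent with every test.

U1 stuck-at-1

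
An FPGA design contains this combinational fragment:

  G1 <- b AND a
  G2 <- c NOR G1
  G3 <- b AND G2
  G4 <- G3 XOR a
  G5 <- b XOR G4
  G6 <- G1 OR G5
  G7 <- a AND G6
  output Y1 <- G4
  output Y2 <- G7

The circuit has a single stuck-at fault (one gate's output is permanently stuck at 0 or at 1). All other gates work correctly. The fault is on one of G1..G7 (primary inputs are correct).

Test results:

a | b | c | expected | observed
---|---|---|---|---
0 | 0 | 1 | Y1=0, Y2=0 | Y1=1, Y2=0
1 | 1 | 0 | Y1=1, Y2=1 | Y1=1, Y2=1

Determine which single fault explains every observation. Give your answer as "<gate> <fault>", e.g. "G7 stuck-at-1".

Fault-free values for test 1 (a=0, b=0, c=1): G1=0, G2=0, G3=0, G4=0, G5=0, G6=0, G7=0, giving Y1=0, Y2=0. Observed Y1=1, Y2=0.
Test 1: faults giving observed Y1=1, Y2=0 are {G3 stuck-at-1, G4 stuck-at-1}.
Test 2 (a=1, b=1, c=0): fault-free G1=1, G2=0, G3=0, G4=1, G5=0, G6=1, G7=1 → Y1=1, Y2=1; observed Y1=1, Y2=1. Eliminates G3 stuck-at-1.
Only G4 stuck-at-1 is consistent with every test.

G4 stuck-at-1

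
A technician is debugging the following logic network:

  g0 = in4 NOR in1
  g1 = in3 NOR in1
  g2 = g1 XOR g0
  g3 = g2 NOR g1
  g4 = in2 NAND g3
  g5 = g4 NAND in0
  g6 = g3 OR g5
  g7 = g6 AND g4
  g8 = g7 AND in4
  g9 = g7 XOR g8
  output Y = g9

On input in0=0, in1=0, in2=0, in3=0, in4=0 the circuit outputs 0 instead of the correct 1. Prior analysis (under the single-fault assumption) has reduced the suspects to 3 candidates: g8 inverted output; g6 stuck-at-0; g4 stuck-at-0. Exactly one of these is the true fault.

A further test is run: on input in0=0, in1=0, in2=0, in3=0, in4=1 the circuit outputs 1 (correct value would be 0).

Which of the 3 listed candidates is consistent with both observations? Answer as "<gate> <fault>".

g8 inverted output

Evaluate each candidate on input in0=0, in1=0, in2=0, in3=0, in4=1:
  g8 inverted output: g0=0, g1=1, g2=1, g3=0, g4=1, g5=1, g6=1, g7=1, g8=0 [inverted output], g9=1 → 1 — matches
  g6 stuck-at-0: g0=0, g1=1, g2=1, g3=0, g4=1, g5=1, g6=0 [stuck-at-0], g7=0, g8=0, g9=0 → 0 — eliminated
  g4 stuck-at-0: g0=0, g1=1, g2=1, g3=0, g4=0 [stuck-at-0], g5=1, g6=1, g7=0, g8=0, g9=0 → 0 — eliminated
Only g8 inverted output reproduces the observed 1.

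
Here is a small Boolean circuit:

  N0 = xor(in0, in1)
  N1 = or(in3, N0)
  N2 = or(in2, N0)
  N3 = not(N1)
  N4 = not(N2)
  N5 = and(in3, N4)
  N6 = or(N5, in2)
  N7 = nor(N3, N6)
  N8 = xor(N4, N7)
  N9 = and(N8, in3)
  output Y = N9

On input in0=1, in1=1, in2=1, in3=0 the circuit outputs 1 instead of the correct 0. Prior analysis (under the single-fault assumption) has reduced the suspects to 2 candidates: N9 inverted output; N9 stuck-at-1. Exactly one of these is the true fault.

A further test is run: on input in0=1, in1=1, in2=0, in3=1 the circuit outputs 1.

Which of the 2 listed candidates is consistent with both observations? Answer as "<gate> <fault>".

N9 stuck-at-1

Evaluate each candidate on input in0=1, in1=1, in2=0, in3=1:
  N9 inverted output: N0=0, N1=1, N2=0, N3=0, N4=1, N5=1, N6=1, N7=0, N8=1, N9=0 [inverted output] → 0 — eliminated
  N9 stuck-at-1: N0=0, N1=1, N2=0, N3=0, N4=1, N5=1, N6=1, N7=0, N8=1, N9=1 [stuck-at-1] → 1 — matches
Only N9 stuck-at-1 reproduces the observed 1.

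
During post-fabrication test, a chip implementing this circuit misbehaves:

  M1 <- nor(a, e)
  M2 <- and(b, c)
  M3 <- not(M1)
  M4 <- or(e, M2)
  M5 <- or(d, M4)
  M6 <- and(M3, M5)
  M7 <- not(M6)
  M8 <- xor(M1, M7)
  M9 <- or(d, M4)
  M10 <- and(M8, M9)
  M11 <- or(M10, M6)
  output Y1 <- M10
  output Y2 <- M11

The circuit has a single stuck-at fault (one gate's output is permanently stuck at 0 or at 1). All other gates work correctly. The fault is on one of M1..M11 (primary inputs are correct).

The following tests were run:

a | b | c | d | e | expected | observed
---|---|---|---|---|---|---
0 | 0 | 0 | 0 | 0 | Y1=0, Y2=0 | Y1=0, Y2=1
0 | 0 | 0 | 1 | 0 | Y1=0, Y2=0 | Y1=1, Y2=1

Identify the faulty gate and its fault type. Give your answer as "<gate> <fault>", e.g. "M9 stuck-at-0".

Fault-free values for test 1 (a=0, b=0, c=0, d=0, e=0): M1=1, M2=0, M3=0, M4=0, M5=0, M6=0, M7=1, M8=0, M9=0, M10=0, M11=0, giving Y1=0, Y2=0. Observed Y1=0, Y2=1.
Test 1: faults giving observed Y1=0, Y2=1 are {M6 stuck-at-1, M11 stuck-at-1}.
Test 2 (a=0, b=0, c=0, d=1, e=0): fault-free M1=1, M2=0, M3=0, M4=0, M5=1, M6=0, M7=1, M8=0, M9=1, M10=0, M11=0 → Y1=0, Y2=0; observed Y1=1, Y2=1. Eliminates M11 stuck-at-1.
Only M6 stuck-at-1 is consistent with every test.

M6 stuck-at-1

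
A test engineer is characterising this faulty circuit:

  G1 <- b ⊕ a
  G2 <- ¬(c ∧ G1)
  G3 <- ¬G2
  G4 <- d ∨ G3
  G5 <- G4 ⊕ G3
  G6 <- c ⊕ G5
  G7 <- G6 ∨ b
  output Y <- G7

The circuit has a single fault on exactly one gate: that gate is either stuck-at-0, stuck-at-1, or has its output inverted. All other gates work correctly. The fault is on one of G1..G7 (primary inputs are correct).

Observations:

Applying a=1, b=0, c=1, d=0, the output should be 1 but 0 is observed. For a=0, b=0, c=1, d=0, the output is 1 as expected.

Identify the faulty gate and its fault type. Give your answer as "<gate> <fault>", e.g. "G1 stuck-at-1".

Fault-free values for test 1 (a=1, b=0, c=1, d=0): G1=1, G2=0, G3=1, G4=1, G5=0, G6=1, G7=1, giving Y=1. Observed 0.
Test 1: faults giving observed 0 are {G4 stuck-at-0, G4 inverted output, G5 stuck-at-1, G5 inverted output, G6 stuck-at-0, G6 inverted output, G7 stuck-at-0, G7 inverted output}.
Test 2 (a=0, b=0, c=1, d=0): fault-free G1=0, G2=1, G3=0, G4=0, G5=0, G6=1, G7=1 → 1; observed 1. Eliminates G4 inverted output, G5 stuck-at-1, G5 inverted output, G6 stuck-at-0, G6 inverted output, G7 stuck-at-0, G7 inverted output.
Only G4 stuck-at-0 is consistent with every test.

G4 stuck-at-0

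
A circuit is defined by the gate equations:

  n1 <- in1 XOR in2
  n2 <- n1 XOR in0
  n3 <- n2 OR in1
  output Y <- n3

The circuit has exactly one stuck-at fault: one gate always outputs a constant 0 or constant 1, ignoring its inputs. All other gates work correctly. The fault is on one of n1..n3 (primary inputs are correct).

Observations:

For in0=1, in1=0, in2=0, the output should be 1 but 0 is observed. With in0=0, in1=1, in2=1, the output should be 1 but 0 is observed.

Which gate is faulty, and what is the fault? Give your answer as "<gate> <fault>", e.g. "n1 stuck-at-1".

n3 stuck-at-0

Fault-free values for test 1 (in0=1, in1=0, in2=0): n1=0, n2=1, n3=1, giving Y=1. Observed 0.
Test 1: faults giving observed 0 are {n1 stuck-at-1, n2 stuck-at-0, n3 stuck-at-0}.
Test 2 (in0=0, in1=1, in2=1): fault-free n1=0, n2=0, n3=1 → 1; observed 0. Eliminates n1 stuck-at-1, n2 stuck-at-0.
Only n3 stuck-at-0 is consistent with every test.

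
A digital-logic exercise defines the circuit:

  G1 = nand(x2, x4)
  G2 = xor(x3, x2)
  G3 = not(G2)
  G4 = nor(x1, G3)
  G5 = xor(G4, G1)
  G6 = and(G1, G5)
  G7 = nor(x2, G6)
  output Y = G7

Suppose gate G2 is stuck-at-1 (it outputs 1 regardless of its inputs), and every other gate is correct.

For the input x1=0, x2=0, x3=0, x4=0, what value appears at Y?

Propagate with G2 forced: G1=1, G2=1 [stuck-at-1], G3=0, G4=1, G5=0, G6=0, G7=1.
So Y = 1. (Without the fault it would be 0.)

1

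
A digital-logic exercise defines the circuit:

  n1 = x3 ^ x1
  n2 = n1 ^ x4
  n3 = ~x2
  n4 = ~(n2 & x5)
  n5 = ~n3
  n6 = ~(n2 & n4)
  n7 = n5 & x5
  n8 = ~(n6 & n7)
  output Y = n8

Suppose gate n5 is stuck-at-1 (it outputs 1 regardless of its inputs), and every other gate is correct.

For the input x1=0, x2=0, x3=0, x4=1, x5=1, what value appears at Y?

0

Propagate with n5 forced: n1=0, n2=1, n3=1, n4=0, n5=1 [stuck-at-1], n6=1, n7=1, n8=0.
So Y = 0. (Without the fault it would be 1.)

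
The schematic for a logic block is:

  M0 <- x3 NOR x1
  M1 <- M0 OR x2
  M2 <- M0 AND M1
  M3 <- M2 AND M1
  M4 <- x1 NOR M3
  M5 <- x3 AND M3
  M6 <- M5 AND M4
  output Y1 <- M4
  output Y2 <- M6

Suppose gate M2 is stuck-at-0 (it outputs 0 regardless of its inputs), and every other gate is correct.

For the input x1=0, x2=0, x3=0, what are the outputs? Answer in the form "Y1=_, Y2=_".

Propagate with M2 forced: M0=1, M1=1, M2=0 [stuck-at-0], M3=0, M4=1, M5=0, M6=0.
So the outputs are Y1=1, Y2=0. (Without the fault they would be Y1=0, Y2=0.)

Y1=1, Y2=0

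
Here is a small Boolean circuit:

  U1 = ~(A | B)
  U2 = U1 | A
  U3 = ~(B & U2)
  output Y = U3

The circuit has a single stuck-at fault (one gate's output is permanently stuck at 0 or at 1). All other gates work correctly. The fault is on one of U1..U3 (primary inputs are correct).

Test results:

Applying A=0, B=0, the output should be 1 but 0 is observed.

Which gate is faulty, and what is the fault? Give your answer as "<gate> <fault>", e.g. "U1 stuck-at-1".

Fault-free values for test 1 (A=0, B=0): U1=1, U2=1, U3=1, giving Y=1. Observed 0.
Test 1: faults giving observed 0 are {U3 stuck-at-0}.
Only U3 stuck-at-0 is consistent with every test.

U3 stuck-at-0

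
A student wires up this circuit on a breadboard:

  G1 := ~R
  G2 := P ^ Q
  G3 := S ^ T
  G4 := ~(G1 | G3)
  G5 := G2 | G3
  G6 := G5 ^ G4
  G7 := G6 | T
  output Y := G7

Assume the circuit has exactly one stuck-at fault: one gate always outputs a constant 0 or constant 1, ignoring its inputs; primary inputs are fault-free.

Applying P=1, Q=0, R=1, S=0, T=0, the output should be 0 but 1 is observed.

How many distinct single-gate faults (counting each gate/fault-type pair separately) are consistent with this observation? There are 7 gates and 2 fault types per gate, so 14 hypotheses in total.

Fault-free: G1=0, G2=1, G3=0, G4=1, G5=1, G6=0, G7=0 → 0. Observed 1.
  G1 stuck-at-0: output 0 ✗
  G1 stuck-at-1: output 1 ✓
  G2 stuck-at-0: output 1 ✓
  G2 stuck-at-1: output 0 ✗
  G3 stuck-at-0: output 0 ✗
  G3 stuck-at-1: output 1 ✓
  G4 stuck-at-0: output 1 ✓
  G4 stuck-at-1: output 0 ✗
  G5 stuck-at-0: output 1 ✓
  G5 stuck-at-1: output 0 ✗
  G6 stuck-at-0: output 0 ✗
  G6 stuck-at-1: output 1 ✓
  G7 stuck-at-0: output 0 ✗
  G7 stuck-at-1: output 1 ✓
Consistent faults: {G1 stuck-at-1, G2 stuck-at-0, G3 stuck-at-1, G4 stuck-at-0, G5 stuck-at-0, G6 stuck-at-1, G7 stuck-at-1} — 7 in all.

7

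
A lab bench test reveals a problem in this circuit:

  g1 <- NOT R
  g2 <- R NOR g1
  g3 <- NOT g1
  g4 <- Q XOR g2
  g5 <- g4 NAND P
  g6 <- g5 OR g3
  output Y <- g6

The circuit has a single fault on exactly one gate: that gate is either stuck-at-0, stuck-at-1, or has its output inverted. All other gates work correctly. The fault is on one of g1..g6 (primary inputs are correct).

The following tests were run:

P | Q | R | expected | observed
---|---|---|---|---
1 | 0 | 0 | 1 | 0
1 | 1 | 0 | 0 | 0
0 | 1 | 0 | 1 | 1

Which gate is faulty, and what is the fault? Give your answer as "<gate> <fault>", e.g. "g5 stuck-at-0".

Fault-free values for test 1 (P=1, Q=0, R=0): g1=1, g2=0, g3=0, g4=0, g5=1, g6=1, giving Y=1. Observed 0.
Test 1: faults giving observed 0 are {g2 stuck-at-1, g2 inverted output, g4 stuck-at-1, g4 inverted output, g5 stuck-at-0, g5 inverted output, g6 stuck-at-0, g6 inverted output}.
Test 2 (P=1, Q=1, R=0): fault-free g1=1, g2=0, g3=0, g4=1, g5=0, g6=0 → 0; observed 0. Eliminates g2 stuck-at-1, g2 inverted output, g4 inverted output, g5 inverted output, g6 inverted output.
Test 3 (P=0, Q=1, R=0): fault-free g1=1, g2=0, g3=0, g4=1, g5=1, g6=1 → 1; observed 1. Eliminates g5 stuck-at-0, g6 stuck-at-0.
Only g4 stuck-at-1 is consistent with every test.

g4 stuck-at-1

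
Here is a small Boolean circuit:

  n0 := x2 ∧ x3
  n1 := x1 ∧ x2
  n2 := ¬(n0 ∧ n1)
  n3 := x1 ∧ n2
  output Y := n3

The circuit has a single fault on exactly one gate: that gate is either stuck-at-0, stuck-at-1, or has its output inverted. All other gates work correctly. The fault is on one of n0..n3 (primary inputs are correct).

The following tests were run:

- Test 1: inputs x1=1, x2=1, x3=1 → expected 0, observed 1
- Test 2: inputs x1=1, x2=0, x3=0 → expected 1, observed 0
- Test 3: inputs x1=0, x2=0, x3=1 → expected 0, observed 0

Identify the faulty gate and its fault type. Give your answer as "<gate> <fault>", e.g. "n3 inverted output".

n2 inverted output

Fault-free values for test 1 (x1=1, x2=1, x3=1): n0=1, n1=1, n2=0, n3=0, giving Y=0. Observed 1.
Test 1: faults giving observed 1 are {n0 stuck-at-0, n0 inverted output, n1 stuck-at-0, n1 inverted output, n2 stuck-at-1, n2 inverted output, n3 stuck-at-1, n3 inverted output}.
Test 2 (x1=1, x2=0, x3=0): fault-free n0=0, n1=0, n2=1, n3=1 → 1; observed 0. Eliminates n0 stuck-at-0, n0 inverted output, n1 stuck-at-0, n1 inverted output, n2 stuck-at-1, n3 stuck-at-1.
Test 3 (x1=0, x2=0, x3=1): fault-free n0=0, n1=0, n2=1, n3=0 → 0; observed 0. Eliminates n3 inverted output.
Only n2 inverted output is consistent with every test.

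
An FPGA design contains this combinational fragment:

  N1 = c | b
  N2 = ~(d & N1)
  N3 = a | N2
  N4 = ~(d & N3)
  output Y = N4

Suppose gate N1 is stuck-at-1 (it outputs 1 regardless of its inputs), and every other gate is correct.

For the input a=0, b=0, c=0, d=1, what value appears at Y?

Propagate with N1 forced: N1=1 [stuck-at-1], N2=0, N3=0, N4=1.
So Y = 1. (Without the fault it would be 0.)

1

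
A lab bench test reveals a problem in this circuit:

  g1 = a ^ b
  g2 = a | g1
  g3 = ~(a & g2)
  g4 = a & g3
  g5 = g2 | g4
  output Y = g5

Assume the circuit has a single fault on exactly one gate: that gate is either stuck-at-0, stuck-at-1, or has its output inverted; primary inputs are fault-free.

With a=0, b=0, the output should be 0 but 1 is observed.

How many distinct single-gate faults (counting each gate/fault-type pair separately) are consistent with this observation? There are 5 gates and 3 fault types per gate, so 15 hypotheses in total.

Fault-free: g1=0, g2=0, g3=1, g4=0, g5=0 → 0. Observed 1.
  g1: stuck-at-1, inverted output ✓; others ✗
  g2: stuck-at-1, inverted output ✓; others ✗
  g3: none of the 3 fault types match ✗
  g4: stuck-at-1, inverted output ✓; others ✗
  g5: stuck-at-1, inverted output ✓; others ✗
Consistent faults: {g1 stuck-at-1, g1 inverted output, g2 stuck-at-1, g2 inverted output, g4 stuck-at-1, g4 inverted output, g5 stuck-at-1, g5 inverted output} — 8 in all.

8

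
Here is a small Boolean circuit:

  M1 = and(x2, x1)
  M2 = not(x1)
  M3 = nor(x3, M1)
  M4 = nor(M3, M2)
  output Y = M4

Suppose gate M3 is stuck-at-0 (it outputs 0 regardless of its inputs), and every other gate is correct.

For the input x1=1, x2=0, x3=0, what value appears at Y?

Propagate with M3 forced: M1=0, M2=0, M3=0 [stuck-at-0], M4=1.
So Y = 1. (Without the fault it would be 0.)

1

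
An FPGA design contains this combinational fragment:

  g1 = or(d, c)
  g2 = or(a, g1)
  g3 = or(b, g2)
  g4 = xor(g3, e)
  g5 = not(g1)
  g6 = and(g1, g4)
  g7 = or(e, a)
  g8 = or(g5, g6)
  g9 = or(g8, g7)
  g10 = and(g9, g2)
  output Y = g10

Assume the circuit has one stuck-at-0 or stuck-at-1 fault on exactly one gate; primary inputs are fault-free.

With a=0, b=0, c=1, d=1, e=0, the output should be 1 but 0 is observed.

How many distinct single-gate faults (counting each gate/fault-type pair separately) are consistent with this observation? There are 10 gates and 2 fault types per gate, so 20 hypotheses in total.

8

Fault-free: g1=1, g2=1, g3=1, g4=1, g5=0, g6=1, g7=0, g8=1, g9=1, g10=1 → 1. Observed 0.
  g1: stuck-at-0 ✓; others ✗
  g2: stuck-at-0 ✓; others ✗
  g3: stuck-at-0 ✓; others ✗
  g4: stuck-at-0 ✓; others ✗
  g5: none of the 2 fault types match ✗
  g6: stuck-at-0 ✓; others ✗
  g7: none of the 2 fault types match ✗
  g8: stuck-at-0 ✓; others ✗
  g9: stuck-at-0 ✓; others ✗
  g10: stuck-at-0 ✓; others ✗
Consistent faults: {g1 stuck-at-0, g2 stuck-at-0, g3 stuck-at-0, g4 stuck-at-0, g6 stuck-at-0, g8 stuck-at-0, g9 stuck-at-0, g10 stuck-at-0} — 8 in all.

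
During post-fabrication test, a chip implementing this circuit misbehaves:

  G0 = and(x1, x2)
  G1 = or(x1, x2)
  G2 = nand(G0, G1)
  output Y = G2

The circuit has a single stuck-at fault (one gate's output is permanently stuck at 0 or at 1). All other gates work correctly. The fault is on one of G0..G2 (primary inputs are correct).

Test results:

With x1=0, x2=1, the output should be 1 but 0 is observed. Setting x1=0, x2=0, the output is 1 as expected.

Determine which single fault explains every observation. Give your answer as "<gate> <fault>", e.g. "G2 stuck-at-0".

G0 stuck-at-1

Fault-free values for test 1 (x1=0, x2=1): G0=0, G1=1, G2=1, giving Y=1. Observed 0.
Test 1: faults giving observed 0 are {G0 stuck-at-1, G2 stuck-at-0}.
Test 2 (x1=0, x2=0): fault-free G0=0, G1=0, G2=1 → 1; observed 1. Eliminates G2 stuck-at-0.
Only G0 stuck-at-1 is consistent with every test.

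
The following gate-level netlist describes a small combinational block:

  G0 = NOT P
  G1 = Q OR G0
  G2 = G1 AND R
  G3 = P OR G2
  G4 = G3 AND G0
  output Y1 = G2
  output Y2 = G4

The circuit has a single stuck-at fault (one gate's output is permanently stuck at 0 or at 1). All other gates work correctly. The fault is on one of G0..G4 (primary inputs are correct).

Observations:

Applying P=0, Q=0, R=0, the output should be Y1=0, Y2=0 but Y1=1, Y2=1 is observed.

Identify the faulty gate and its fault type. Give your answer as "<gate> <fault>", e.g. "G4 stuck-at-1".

G2 stuck-at-1

Fault-free values for test 1 (P=0, Q=0, R=0): G0=1, G1=1, G2=0, G3=0, G4=0, giving Y1=0, Y2=0. Observed Y1=1, Y2=1.
Test 1: faults giving observed Y1=1, Y2=1 are {G2 stuck-at-1}.
Only G2 stuck-at-1 is consistent with every test.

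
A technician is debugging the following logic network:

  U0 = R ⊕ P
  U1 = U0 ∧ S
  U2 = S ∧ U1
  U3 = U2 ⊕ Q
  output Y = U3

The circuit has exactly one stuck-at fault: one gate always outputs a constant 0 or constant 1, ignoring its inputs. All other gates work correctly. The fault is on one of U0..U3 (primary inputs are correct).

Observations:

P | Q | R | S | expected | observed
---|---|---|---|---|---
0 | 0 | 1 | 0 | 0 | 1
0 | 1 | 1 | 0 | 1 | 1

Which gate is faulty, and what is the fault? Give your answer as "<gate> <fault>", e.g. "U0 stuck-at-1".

U3 stuck-at-1

Fault-free values for test 1 (P=0, Q=0, R=1, S=0): U0=1, U1=0, U2=0, U3=0, giving Y=0. Observed 1.
Test 1: faults giving observed 1 are {U2 stuck-at-1, U3 stuck-at-1}.
Test 2 (P=0, Q=1, R=1, S=0): fault-free U0=1, U1=0, U2=0, U3=1 → 1; observed 1. Eliminates U2 stuck-at-1.
Only U3 stuck-at-1 is consistent with every test.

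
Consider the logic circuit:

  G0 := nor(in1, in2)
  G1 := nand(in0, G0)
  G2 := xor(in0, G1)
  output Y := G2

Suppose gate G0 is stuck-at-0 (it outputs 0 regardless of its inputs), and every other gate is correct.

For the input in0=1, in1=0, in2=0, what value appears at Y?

Propagate with G0 forced: G0=0 [stuck-at-0], G1=1, G2=0.
So Y = 0. (Without the fault it would be 1.)

0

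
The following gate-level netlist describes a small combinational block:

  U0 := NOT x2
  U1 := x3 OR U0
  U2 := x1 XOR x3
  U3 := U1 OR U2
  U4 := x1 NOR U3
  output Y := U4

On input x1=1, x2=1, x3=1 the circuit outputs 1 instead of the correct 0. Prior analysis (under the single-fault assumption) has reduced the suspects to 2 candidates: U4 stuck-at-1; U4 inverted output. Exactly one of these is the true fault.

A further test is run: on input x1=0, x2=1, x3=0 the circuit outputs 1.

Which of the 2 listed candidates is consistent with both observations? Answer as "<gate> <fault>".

Evaluate each candidate on input x1=0, x2=1, x3=0:
  U4 stuck-at-1: U0=0, U1=0, U2=0, U3=0, U4=1 [stuck-at-1] → 1 — matches
  U4 inverted output: U0=0, U1=0, U2=0, U3=0, U4=0 [inverted output] → 0 — eliminated
Only U4 stuck-at-1 reproduces the observed 1.

U4 stuck-at-1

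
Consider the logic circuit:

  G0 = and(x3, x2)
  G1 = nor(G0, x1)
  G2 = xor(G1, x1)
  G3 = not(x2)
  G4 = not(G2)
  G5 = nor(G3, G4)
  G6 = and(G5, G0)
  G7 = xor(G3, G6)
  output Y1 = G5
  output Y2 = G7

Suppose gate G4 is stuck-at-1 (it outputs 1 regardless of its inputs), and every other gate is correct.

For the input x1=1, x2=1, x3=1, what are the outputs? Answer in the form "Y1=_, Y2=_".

Propagate with G4 forced: G0=1, G1=0, G2=1, G3=0, G4=1 [stuck-at-1], G5=0, G6=0, G7=0.
So the outputs are Y1=0, Y2=0. (Without the fault they would be Y1=1, Y2=1.)

Y1=0, Y2=0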